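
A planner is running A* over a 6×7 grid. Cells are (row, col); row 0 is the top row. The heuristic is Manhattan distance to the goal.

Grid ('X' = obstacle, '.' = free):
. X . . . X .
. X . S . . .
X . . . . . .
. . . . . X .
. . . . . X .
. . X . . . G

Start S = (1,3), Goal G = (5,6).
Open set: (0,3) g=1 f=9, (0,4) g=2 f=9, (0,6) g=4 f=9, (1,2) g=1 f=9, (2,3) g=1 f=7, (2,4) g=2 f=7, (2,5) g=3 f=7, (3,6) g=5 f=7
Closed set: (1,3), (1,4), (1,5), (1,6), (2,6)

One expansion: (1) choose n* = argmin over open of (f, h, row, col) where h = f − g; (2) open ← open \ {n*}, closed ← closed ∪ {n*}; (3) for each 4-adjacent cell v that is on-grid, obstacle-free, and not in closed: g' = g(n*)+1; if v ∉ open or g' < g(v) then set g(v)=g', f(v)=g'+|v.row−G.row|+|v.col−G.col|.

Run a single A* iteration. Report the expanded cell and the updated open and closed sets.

step 1: expand (3,6) (f=7, h=2) → closed; open now [(0,3) g=1 f=9, (0,4) g=2 f=9, (0,6) g=4 f=9, (1,2) g=1 f=9, (2,3) g=1 f=7, (2,4) g=2 f=7, (2,5) g=3 f=7, (4,6) g=6 f=7]

expanded=(3,6); open=[(0,3) g=1 f=9, (0,4) g=2 f=9, (0,6) g=4 f=9, (1,2) g=1 f=9, (2,3) g=1 f=7, (2,4) g=2 f=7, (2,5) g=3 f=7, (4,6) g=6 f=7]; closed=[(1,3), (1,4), (1,5), (1,6), (2,6), (3,6)]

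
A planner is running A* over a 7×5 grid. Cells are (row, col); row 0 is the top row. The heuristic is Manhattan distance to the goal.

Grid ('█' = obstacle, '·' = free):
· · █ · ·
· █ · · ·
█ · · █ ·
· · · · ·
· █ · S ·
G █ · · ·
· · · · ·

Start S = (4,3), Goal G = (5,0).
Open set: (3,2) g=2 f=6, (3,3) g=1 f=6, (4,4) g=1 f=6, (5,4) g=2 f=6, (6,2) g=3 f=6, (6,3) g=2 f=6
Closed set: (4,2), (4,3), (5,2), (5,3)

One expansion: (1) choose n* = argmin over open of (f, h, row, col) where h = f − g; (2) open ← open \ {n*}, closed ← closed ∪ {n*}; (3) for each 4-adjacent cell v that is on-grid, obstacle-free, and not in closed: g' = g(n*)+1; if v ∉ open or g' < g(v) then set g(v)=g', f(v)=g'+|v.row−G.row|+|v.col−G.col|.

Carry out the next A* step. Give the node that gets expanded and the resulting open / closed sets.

step 1: expand (6,2) (f=6, h=3) → closed; open now [(3,2) g=2 f=6, (3,3) g=1 f=6, (4,4) g=1 f=6, (5,4) g=2 f=6, (6,1) g=4 f=6, (6,3) g=2 f=6]

expanded=(6,2); open=[(3,2) g=2 f=6, (3,3) g=1 f=6, (4,4) g=1 f=6, (5,4) g=2 f=6, (6,1) g=4 f=6, (6,3) g=2 f=6]; closed=[(4,2), (4,3), (5,2), (5,3), (6,2)]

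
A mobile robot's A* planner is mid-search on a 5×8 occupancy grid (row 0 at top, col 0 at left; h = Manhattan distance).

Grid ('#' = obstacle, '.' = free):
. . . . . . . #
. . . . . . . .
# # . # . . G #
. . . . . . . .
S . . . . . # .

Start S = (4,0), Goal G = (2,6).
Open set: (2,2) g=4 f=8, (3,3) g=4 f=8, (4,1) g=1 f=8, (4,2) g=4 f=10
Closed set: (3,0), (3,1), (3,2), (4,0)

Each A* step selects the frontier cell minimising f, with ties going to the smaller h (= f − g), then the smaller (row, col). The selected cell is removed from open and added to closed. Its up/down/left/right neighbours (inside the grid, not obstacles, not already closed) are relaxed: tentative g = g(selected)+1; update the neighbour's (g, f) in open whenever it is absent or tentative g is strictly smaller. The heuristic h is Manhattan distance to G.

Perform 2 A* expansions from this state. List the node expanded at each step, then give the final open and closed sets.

step 1: expand (2,2) (f=8, h=4) → closed; open now [(1,2) g=5 f=10, (3,3) g=4 f=8, (4,1) g=1 f=8, (4,2) g=4 f=10]
step 2: expand (3,3) (f=8, h=4) → closed; open now [(1,2) g=5 f=10, (3,4) g=5 f=8, (4,1) g=1 f=8, (4,2) g=4 f=10, (4,3) g=5 f=10]

order=[(2,2) → (3,3)]; open=[(1,2) g=5 f=10, (3,4) g=5 f=8, (4,1) g=1 f=8, (4,2) g=4 f=10, (4,3) g=5 f=10]; closed=[(2,2), (3,0), (3,1), (3,2), (3,3), (4,0)]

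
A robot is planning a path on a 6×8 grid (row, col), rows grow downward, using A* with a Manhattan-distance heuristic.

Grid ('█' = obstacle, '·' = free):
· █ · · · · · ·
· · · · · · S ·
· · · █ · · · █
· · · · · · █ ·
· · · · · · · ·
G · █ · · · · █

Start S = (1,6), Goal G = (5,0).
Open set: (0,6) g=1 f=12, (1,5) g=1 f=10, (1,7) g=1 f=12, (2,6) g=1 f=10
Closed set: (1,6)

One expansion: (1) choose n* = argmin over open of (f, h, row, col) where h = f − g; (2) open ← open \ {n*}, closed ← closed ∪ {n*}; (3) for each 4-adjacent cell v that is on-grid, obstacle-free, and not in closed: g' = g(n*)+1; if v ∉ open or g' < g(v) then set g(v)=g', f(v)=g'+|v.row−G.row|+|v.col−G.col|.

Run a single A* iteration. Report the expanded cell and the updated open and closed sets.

step 1: expand (1,5) (f=10, h=9) → closed; open now [(0,5) g=2 f=12, (0,6) g=1 f=12, (1,4) g=2 f=10, (1,7) g=1 f=12, (2,5) g=2 f=10, (2,6) g=1 f=10]

expanded=(1,5); open=[(0,5) g=2 f=12, (0,6) g=1 f=12, (1,4) g=2 f=10, (1,7) g=1 f=12, (2,5) g=2 f=10, (2,6) g=1 f=10]; closed=[(1,5), (1,6)]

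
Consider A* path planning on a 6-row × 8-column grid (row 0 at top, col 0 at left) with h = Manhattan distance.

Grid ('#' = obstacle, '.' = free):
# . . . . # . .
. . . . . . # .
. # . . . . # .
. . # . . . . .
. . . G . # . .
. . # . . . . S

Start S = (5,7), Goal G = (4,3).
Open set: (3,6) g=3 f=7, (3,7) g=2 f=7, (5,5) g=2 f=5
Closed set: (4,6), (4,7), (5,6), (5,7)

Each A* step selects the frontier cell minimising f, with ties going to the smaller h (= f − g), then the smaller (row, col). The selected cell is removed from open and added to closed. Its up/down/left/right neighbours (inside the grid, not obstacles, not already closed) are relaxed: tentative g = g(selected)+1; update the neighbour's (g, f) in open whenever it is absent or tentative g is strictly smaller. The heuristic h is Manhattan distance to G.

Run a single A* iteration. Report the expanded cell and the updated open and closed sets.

step 1: expand (5,5) (f=5, h=3) → closed; open now [(3,6) g=3 f=7, (3,7) g=2 f=7, (5,4) g=3 f=5]

expanded=(5,5); open=[(3,6) g=3 f=7, (3,7) g=2 f=7, (5,4) g=3 f=5]; closed=[(4,6), (4,7), (5,5), (5,6), (5,7)]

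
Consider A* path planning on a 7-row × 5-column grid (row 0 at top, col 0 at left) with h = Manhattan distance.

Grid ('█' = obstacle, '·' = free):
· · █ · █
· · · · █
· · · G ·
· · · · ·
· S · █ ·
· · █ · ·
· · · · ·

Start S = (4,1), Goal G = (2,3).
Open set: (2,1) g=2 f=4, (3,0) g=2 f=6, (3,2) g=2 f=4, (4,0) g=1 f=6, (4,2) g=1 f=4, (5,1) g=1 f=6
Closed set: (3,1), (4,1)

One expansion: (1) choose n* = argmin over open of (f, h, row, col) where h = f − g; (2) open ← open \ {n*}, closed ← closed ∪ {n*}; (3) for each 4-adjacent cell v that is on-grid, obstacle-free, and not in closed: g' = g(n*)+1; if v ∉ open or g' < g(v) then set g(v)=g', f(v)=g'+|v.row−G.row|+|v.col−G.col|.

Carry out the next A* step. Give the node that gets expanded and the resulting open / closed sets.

step 1: expand (2,1) (f=4, h=2) → closed; open now [(1,1) g=3 f=6, (2,0) g=3 f=6, (2,2) g=3 f=4, (3,0) g=2 f=6, (3,2) g=2 f=4, (4,0) g=1 f=6, (4,2) g=1 f=4, (5,1) g=1 f=6]

expanded=(2,1); open=[(1,1) g=3 f=6, (2,0) g=3 f=6, (2,2) g=3 f=4, (3,0) g=2 f=6, (3,2) g=2 f=4, (4,0) g=1 f=6, (4,2) g=1 f=4, (5,1) g=1 f=6]; closed=[(2,1), (3,1), (4,1)]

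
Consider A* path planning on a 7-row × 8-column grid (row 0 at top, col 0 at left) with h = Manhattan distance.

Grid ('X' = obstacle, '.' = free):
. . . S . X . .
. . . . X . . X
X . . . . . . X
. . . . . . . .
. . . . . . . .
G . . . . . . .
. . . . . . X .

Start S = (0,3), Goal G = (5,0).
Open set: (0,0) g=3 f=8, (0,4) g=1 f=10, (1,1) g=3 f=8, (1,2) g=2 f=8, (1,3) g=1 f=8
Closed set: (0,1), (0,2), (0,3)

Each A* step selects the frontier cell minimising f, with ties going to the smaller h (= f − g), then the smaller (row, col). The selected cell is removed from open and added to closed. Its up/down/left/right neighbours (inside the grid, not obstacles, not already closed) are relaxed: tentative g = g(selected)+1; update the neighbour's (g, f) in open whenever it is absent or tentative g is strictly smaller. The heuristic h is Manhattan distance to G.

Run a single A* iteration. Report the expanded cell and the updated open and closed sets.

expanded=(0,0); open=[(0,4) g=1 f=10, (1,0) g=4 f=8, (1,1) g=3 f=8, (1,2) g=2 f=8, (1,3) g=1 f=8]; closed=[(0,0), (0,1), (0,2), (0,3)]

step 1: expand (0,0) (f=8, h=5) → closed; open now [(0,4) g=1 f=10, (1,0) g=4 f=8, (1,1) g=3 f=8, (1,2) g=2 f=8, (1,3) g=1 f=8]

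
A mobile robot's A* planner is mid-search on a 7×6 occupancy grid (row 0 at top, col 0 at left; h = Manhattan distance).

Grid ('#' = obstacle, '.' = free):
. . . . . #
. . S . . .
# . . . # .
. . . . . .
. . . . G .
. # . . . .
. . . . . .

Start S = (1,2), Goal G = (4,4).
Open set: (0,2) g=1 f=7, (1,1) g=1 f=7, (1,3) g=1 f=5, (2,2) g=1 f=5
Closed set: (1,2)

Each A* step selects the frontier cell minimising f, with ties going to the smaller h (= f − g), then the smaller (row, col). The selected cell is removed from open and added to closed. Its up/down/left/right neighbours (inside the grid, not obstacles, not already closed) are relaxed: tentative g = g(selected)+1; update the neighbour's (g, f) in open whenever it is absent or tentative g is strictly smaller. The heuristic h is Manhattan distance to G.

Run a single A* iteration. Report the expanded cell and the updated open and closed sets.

step 1: expand (1,3) (f=5, h=4) → closed; open now [(0,2) g=1 f=7, (0,3) g=2 f=7, (1,1) g=1 f=7, (1,4) g=2 f=5, (2,2) g=1 f=5, (2,3) g=2 f=5]

expanded=(1,3); open=[(0,2) g=1 f=7, (0,3) g=2 f=7, (1,1) g=1 f=7, (1,4) g=2 f=5, (2,2) g=1 f=5, (2,3) g=2 f=5]; closed=[(1,2), (1,3)]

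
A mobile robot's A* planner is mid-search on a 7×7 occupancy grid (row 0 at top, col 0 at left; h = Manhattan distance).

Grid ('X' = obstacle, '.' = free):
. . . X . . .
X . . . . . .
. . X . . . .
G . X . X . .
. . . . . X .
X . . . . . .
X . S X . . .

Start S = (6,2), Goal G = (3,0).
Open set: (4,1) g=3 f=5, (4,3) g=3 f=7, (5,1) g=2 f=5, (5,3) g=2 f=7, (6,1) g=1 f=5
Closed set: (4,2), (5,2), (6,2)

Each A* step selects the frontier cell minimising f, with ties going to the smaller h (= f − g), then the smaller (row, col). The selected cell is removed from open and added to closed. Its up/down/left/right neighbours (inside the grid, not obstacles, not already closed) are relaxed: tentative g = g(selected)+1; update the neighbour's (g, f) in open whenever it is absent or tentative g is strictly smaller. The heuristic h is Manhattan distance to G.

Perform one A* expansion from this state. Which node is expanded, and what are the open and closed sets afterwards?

expanded=(4,1); open=[(3,1) g=4 f=5, (4,0) g=4 f=5, (4,3) g=3 f=7, (5,1) g=2 f=5, (5,3) g=2 f=7, (6,1) g=1 f=5]; closed=[(4,1), (4,2), (5,2), (6,2)]

step 1: expand (4,1) (f=5, h=2) → closed; open now [(3,1) g=4 f=5, (4,0) g=4 f=5, (4,3) g=3 f=7, (5,1) g=2 f=5, (5,3) g=2 f=7, (6,1) g=1 f=5]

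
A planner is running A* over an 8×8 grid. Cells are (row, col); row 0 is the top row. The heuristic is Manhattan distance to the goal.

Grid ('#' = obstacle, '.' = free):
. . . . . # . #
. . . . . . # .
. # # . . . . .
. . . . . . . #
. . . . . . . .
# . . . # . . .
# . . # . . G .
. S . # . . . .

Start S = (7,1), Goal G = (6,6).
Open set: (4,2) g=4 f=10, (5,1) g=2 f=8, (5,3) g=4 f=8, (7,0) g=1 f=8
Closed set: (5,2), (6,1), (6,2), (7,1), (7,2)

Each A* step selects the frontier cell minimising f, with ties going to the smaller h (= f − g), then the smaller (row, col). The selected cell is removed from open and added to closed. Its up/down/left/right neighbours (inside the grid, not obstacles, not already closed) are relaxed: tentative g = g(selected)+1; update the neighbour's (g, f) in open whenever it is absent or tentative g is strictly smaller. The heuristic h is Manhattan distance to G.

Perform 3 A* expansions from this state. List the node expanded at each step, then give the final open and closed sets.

order=[(5,3) → (5,1) → (7,0)]; open=[(4,1) g=3 f=10, (4,2) g=4 f=10, (4,3) g=5 f=10]; closed=[(5,1), (5,2), (5,3), (6,1), (6,2), (7,0), (7,1), (7,2)]

step 1: expand (5,3) (f=8, h=4) → closed; open now [(4,2) g=4 f=10, (4,3) g=5 f=10, (5,1) g=2 f=8, (7,0) g=1 f=8]
step 2: expand (5,1) (f=8, h=6) → closed; open now [(4,1) g=3 f=10, (4,2) g=4 f=10, (4,3) g=5 f=10, (7,0) g=1 f=8]
step 3: expand (7,0) (f=8, h=7) → closed; open now [(4,1) g=3 f=10, (4,2) g=4 f=10, (4,3) g=5 f=10]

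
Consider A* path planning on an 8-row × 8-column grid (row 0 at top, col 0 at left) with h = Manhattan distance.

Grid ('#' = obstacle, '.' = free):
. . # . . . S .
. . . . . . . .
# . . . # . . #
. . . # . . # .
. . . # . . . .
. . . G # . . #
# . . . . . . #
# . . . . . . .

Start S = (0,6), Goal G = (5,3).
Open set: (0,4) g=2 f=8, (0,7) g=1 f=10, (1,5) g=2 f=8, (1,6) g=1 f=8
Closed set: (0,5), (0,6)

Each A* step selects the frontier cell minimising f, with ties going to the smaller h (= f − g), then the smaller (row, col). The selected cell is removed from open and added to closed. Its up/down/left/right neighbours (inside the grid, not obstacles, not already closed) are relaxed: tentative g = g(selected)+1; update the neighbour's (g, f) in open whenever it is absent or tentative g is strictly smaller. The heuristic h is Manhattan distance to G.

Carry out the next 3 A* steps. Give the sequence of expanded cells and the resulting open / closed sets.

order=[(0,4) → (0,3) → (1,3)]; open=[(0,7) g=1 f=10, (1,2) g=5 f=10, (1,4) g=3 f=8, (1,5) g=2 f=8, (1,6) g=1 f=8, (2,3) g=5 f=8]; closed=[(0,3), (0,4), (0,5), (0,6), (1,3)]

step 1: expand (0,4) (f=8, h=6) → closed; open now [(0,3) g=3 f=8, (0,7) g=1 f=10, (1,4) g=3 f=8, (1,5) g=2 f=8, (1,6) g=1 f=8]
step 2: expand (0,3) (f=8, h=5) → closed; open now [(0,7) g=1 f=10, (1,3) g=4 f=8, (1,4) g=3 f=8, (1,5) g=2 f=8, (1,6) g=1 f=8]
step 3: expand (1,3) (f=8, h=4) → closed; open now [(0,7) g=1 f=10, (1,2) g=5 f=10, (1,4) g=3 f=8, (1,5) g=2 f=8, (1,6) g=1 f=8, (2,3) g=5 f=8]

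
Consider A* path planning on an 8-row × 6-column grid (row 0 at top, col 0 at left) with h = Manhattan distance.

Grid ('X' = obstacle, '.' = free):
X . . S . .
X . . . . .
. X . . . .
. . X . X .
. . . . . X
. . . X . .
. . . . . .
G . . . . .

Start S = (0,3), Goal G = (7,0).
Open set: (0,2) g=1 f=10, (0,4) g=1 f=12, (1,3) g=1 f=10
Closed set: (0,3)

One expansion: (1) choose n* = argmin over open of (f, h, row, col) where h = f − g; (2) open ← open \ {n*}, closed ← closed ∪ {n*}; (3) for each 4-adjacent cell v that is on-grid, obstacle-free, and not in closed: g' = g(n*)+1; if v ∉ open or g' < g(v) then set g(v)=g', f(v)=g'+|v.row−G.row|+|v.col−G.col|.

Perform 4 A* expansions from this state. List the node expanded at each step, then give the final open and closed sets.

order=[(0,2) → (0,1) → (1,1) → (1,2)]; open=[(0,4) g=1 f=12, (1,3) g=1 f=10, (2,2) g=3 f=10]; closed=[(0,1), (0,2), (0,3), (1,1), (1,2)]

step 1: expand (0,2) (f=10, h=9) → closed; open now [(0,1) g=2 f=10, (0,4) g=1 f=12, (1,2) g=2 f=10, (1,3) g=1 f=10]
step 2: expand (0,1) (f=10, h=8) → closed; open now [(0,4) g=1 f=12, (1,1) g=3 f=10, (1,2) g=2 f=10, (1,3) g=1 f=10]
step 3: expand (1,1) (f=10, h=7) → closed; open now [(0,4) g=1 f=12, (1,2) g=2 f=10, (1,3) g=1 f=10]
step 4: expand (1,2) (f=10, h=8) → closed; open now [(0,4) g=1 f=12, (1,3) g=1 f=10, (2,2) g=3 f=10]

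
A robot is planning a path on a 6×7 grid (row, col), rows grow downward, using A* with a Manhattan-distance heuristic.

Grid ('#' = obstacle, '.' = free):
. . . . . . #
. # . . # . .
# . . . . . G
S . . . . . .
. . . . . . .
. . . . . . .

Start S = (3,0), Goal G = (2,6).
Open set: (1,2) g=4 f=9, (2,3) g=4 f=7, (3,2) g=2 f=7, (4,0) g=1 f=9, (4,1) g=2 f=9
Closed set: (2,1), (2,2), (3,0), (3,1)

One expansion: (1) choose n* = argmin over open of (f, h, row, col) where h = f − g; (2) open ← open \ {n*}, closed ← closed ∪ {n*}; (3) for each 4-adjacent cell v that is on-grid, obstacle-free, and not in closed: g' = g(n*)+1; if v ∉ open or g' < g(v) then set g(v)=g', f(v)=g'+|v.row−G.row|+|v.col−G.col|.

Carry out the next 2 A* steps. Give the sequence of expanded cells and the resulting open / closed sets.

step 1: expand (2,3) (f=7, h=3) → closed; open now [(1,2) g=4 f=9, (1,3) g=5 f=9, (2,4) g=5 f=7, (3,2) g=2 f=7, (3,3) g=5 f=9, (4,0) g=1 f=9, (4,1) g=2 f=9]
step 2: expand (2,4) (f=7, h=2) → closed; open now [(1,2) g=4 f=9, (1,3) g=5 f=9, (2,5) g=6 f=7, (3,2) g=2 f=7, (3,3) g=5 f=9, (3,4) g=6 f=9, (4,0) g=1 f=9, (4,1) g=2 f=9]

order=[(2,3) → (2,4)]; open=[(1,2) g=4 f=9, (1,3) g=5 f=9, (2,5) g=6 f=7, (3,2) g=2 f=7, (3,3) g=5 f=9, (3,4) g=6 f=9, (4,0) g=1 f=9, (4,1) g=2 f=9]; closed=[(2,1), (2,2), (2,3), (2,4), (3,0), (3,1)]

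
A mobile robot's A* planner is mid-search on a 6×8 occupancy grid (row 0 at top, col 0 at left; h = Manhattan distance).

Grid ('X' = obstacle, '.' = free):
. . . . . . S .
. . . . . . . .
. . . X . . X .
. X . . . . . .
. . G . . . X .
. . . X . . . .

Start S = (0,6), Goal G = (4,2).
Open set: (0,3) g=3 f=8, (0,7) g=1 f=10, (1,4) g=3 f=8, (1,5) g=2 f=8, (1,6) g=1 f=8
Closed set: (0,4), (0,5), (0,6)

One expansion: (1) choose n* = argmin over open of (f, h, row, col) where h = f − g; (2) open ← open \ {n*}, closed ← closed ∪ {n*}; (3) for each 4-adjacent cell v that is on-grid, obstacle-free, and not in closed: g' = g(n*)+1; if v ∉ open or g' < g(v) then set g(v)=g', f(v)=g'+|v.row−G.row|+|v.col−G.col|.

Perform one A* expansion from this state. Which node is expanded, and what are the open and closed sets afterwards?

step 1: expand (0,3) (f=8, h=5) → closed; open now [(0,2) g=4 f=8, (0,7) g=1 f=10, (1,3) g=4 f=8, (1,4) g=3 f=8, (1,5) g=2 f=8, (1,6) g=1 f=8]

expanded=(0,3); open=[(0,2) g=4 f=8, (0,7) g=1 f=10, (1,3) g=4 f=8, (1,4) g=3 f=8, (1,5) g=2 f=8, (1,6) g=1 f=8]; closed=[(0,3), (0,4), (0,5), (0,6)]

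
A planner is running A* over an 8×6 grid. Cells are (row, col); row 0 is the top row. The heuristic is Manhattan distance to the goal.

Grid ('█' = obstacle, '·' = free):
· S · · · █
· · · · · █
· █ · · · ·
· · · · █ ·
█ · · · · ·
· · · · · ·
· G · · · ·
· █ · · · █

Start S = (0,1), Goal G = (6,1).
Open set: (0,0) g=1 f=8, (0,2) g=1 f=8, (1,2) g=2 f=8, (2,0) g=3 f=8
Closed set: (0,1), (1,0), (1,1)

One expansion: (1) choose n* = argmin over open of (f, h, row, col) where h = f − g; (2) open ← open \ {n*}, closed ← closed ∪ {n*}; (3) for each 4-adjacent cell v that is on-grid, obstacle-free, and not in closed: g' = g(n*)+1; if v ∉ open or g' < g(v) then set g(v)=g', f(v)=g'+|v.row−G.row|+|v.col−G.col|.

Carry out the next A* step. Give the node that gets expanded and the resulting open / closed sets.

step 1: expand (2,0) (f=8, h=5) → closed; open now [(0,0) g=1 f=8, (0,2) g=1 f=8, (1,2) g=2 f=8, (3,0) g=4 f=8]

expanded=(2,0); open=[(0,0) g=1 f=8, (0,2) g=1 f=8, (1,2) g=2 f=8, (3,0) g=4 f=8]; closed=[(0,1), (1,0), (1,1), (2,0)]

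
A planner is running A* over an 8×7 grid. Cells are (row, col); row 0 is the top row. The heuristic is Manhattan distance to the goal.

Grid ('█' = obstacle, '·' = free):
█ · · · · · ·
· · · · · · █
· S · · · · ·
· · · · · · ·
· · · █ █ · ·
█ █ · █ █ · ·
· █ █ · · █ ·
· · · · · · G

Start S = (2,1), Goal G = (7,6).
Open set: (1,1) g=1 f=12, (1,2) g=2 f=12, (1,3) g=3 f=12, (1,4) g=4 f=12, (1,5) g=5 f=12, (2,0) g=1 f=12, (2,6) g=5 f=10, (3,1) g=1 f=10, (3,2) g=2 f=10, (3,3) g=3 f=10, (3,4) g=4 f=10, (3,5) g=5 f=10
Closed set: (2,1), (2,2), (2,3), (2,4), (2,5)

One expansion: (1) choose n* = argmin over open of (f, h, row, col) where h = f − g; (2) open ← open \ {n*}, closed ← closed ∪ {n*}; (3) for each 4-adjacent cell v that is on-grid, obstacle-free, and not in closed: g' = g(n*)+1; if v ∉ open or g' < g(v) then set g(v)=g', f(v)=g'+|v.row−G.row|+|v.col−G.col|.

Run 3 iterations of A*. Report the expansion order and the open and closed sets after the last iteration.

order=[(2,6) → (3,6) → (4,6)]; open=[(1,1) g=1 f=12, (1,2) g=2 f=12, (1,3) g=3 f=12, (1,4) g=4 f=12, (1,5) g=5 f=12, (2,0) g=1 f=12, (3,1) g=1 f=10, (3,2) g=2 f=10, (3,3) g=3 f=10, (3,4) g=4 f=10, (3,5) g=5 f=10, (4,5) g=8 f=12, (5,6) g=8 f=10]; closed=[(2,1), (2,2), (2,3), (2,4), (2,5), (2,6), (3,6), (4,6)]

step 1: expand (2,6) (f=10, h=5) → closed; open now [(1,1) g=1 f=12, (1,2) g=2 f=12, (1,3) g=3 f=12, (1,4) g=4 f=12, (1,5) g=5 f=12, (2,0) g=1 f=12, (3,1) g=1 f=10, (3,2) g=2 f=10, (3,3) g=3 f=10, (3,4) g=4 f=10, (3,5) g=5 f=10, (3,6) g=6 f=10]
step 2: expand (3,6) (f=10, h=4) → closed; open now [(1,1) g=1 f=12, (1,2) g=2 f=12, (1,3) g=3 f=12, (1,4) g=4 f=12, (1,5) g=5 f=12, (2,0) g=1 f=12, (3,1) g=1 f=10, (3,2) g=2 f=10, (3,3) g=3 f=10, (3,4) g=4 f=10, (3,5) g=5 f=10, (4,6) g=7 f=10]
step 3: expand (4,6) (f=10, h=3) → closed; open now [(1,1) g=1 f=12, (1,2) g=2 f=12, (1,3) g=3 f=12, (1,4) g=4 f=12, (1,5) g=5 f=12, (2,0) g=1 f=12, (3,1) g=1 f=10, (3,2) g=2 f=10, (3,3) g=3 f=10, (3,4) g=4 f=10, (3,5) g=5 f=10, (4,5) g=8 f=12, (5,6) g=8 f=10]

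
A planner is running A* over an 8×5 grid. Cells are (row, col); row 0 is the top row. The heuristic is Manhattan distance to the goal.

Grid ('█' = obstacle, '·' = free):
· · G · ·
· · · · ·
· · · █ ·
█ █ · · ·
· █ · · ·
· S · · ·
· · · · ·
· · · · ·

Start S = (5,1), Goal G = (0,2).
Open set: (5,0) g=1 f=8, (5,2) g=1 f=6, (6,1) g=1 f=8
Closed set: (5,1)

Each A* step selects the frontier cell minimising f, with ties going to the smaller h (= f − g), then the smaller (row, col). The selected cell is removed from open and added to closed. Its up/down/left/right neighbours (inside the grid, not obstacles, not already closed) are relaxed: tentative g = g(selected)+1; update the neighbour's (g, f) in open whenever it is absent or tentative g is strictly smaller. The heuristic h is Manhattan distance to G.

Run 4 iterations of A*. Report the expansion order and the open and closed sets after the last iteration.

order=[(5,2) → (4,2) → (3,2) → (2,2)]; open=[(1,2) g=5 f=6, (2,1) g=5 f=8, (3,3) g=4 f=8, (4,3) g=3 f=8, (5,0) g=1 f=8, (5,3) g=2 f=8, (6,1) g=1 f=8, (6,2) g=2 f=8]; closed=[(2,2), (3,2), (4,2), (5,1), (5,2)]

step 1: expand (5,2) (f=6, h=5) → closed; open now [(4,2) g=2 f=6, (5,0) g=1 f=8, (5,3) g=2 f=8, (6,1) g=1 f=8, (6,2) g=2 f=8]
step 2: expand (4,2) (f=6, h=4) → closed; open now [(3,2) g=3 f=6, (4,3) g=3 f=8, (5,0) g=1 f=8, (5,3) g=2 f=8, (6,1) g=1 f=8, (6,2) g=2 f=8]
step 3: expand (3,2) (f=6, h=3) → closed; open now [(2,2) g=4 f=6, (3,3) g=4 f=8, (4,3) g=3 f=8, (5,0) g=1 f=8, (5,3) g=2 f=8, (6,1) g=1 f=8, (6,2) g=2 f=8]
step 4: expand (2,2) (f=6, h=2) → closed; open now [(1,2) g=5 f=6, (2,1) g=5 f=8, (3,3) g=4 f=8, (4,3) g=3 f=8, (5,0) g=1 f=8, (5,3) g=2 f=8, (6,1) g=1 f=8, (6,2) g=2 f=8]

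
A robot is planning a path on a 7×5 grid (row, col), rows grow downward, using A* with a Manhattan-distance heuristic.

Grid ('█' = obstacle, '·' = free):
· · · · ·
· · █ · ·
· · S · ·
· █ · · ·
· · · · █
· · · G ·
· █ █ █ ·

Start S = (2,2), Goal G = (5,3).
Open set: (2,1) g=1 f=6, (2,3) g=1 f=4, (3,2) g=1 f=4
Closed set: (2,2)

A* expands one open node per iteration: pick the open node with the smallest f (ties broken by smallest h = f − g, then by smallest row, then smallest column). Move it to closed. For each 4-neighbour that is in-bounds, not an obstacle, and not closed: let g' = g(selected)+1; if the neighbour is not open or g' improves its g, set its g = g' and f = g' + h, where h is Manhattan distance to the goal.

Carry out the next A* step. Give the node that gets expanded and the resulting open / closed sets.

expanded=(2,3); open=[(1,3) g=2 f=6, (2,1) g=1 f=6, (2,4) g=2 f=6, (3,2) g=1 f=4, (3,3) g=2 f=4]; closed=[(2,2), (2,3)]

step 1: expand (2,3) (f=4, h=3) → closed; open now [(1,3) g=2 f=6, (2,1) g=1 f=6, (2,4) g=2 f=6, (3,2) g=1 f=4, (3,3) g=2 f=4]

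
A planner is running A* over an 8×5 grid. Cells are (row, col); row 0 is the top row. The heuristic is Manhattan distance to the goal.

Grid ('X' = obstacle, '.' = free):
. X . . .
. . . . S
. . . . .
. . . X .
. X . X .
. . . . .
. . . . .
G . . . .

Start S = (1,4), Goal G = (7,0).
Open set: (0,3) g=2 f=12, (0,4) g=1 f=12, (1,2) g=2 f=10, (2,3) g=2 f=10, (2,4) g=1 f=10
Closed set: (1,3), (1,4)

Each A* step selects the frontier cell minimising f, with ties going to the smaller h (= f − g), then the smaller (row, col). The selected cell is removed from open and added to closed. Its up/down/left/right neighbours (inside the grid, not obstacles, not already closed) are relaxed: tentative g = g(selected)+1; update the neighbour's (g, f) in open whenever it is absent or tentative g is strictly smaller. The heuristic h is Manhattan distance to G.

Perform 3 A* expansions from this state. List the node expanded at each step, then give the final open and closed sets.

order=[(1,2) → (1,1) → (1,0)]; open=[(0,0) g=5 f=12, (0,2) g=3 f=12, (0,3) g=2 f=12, (0,4) g=1 f=12, (2,0) g=5 f=10, (2,1) g=4 f=10, (2,2) g=3 f=10, (2,3) g=2 f=10, (2,4) g=1 f=10]; closed=[(1,0), (1,1), (1,2), (1,3), (1,4)]

step 1: expand (1,2) (f=10, h=8) → closed; open now [(0,2) g=3 f=12, (0,3) g=2 f=12, (0,4) g=1 f=12, (1,1) g=3 f=10, (2,2) g=3 f=10, (2,3) g=2 f=10, (2,4) g=1 f=10]
step 2: expand (1,1) (f=10, h=7) → closed; open now [(0,2) g=3 f=12, (0,3) g=2 f=12, (0,4) g=1 f=12, (1,0) g=4 f=10, (2,1) g=4 f=10, (2,2) g=3 f=10, (2,3) g=2 f=10, (2,4) g=1 f=10]
step 3: expand (1,0) (f=10, h=6) → closed; open now [(0,0) g=5 f=12, (0,2) g=3 f=12, (0,3) g=2 f=12, (0,4) g=1 f=12, (2,0) g=5 f=10, (2,1) g=4 f=10, (2,2) g=3 f=10, (2,3) g=2 f=10, (2,4) g=1 f=10]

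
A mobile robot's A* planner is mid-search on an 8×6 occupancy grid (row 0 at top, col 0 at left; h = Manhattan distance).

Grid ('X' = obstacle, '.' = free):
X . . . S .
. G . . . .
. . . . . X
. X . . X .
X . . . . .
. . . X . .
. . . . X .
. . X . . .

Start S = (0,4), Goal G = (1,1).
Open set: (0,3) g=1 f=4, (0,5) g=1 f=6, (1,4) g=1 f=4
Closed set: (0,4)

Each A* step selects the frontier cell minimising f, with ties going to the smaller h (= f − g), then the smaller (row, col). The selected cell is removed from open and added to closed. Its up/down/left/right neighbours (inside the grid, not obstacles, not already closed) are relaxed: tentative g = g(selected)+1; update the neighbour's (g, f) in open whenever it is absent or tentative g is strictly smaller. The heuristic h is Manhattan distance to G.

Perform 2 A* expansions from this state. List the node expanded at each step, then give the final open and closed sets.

step 1: expand (0,3) (f=4, h=3) → closed; open now [(0,2) g=2 f=4, (0,5) g=1 f=6, (1,3) g=2 f=4, (1,4) g=1 f=4]
step 2: expand (0,2) (f=4, h=2) → closed; open now [(0,1) g=3 f=4, (0,5) g=1 f=6, (1,2) g=3 f=4, (1,3) g=2 f=4, (1,4) g=1 f=4]

order=[(0,3) → (0,2)]; open=[(0,1) g=3 f=4, (0,5) g=1 f=6, (1,2) g=3 f=4, (1,3) g=2 f=4, (1,4) g=1 f=4]; closed=[(0,2), (0,3), (0,4)]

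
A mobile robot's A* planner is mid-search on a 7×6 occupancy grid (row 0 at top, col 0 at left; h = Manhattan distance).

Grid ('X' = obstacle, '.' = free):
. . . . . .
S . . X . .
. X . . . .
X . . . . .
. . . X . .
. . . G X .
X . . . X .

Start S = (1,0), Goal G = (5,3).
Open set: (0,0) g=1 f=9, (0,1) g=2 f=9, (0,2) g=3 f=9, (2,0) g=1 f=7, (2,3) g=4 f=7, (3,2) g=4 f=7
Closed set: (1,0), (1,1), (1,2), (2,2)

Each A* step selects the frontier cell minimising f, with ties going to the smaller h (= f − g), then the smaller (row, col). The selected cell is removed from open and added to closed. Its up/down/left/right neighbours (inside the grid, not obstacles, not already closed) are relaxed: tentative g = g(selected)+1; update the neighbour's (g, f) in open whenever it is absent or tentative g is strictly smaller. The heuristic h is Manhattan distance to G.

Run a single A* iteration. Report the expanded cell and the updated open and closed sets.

expanded=(2,3); open=[(0,0) g=1 f=9, (0,1) g=2 f=9, (0,2) g=3 f=9, (2,0) g=1 f=7, (2,4) g=5 f=9, (3,2) g=4 f=7, (3,3) g=5 f=7]; closed=[(1,0), (1,1), (1,2), (2,2), (2,3)]

step 1: expand (2,3) (f=7, h=3) → closed; open now [(0,0) g=1 f=9, (0,1) g=2 f=9, (0,2) g=3 f=9, (2,0) g=1 f=7, (2,4) g=5 f=9, (3,2) g=4 f=7, (3,3) g=5 f=7]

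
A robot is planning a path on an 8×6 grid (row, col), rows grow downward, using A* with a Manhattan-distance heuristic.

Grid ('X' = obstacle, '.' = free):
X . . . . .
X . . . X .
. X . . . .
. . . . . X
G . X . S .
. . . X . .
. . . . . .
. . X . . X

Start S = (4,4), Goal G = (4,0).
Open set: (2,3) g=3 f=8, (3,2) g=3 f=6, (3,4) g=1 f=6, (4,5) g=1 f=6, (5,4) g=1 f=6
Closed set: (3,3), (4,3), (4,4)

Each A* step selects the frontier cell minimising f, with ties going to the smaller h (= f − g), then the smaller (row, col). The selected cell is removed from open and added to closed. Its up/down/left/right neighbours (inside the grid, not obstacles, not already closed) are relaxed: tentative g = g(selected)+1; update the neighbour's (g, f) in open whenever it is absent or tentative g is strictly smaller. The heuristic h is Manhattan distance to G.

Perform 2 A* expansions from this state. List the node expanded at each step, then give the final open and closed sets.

order=[(3,2) → (3,1)]; open=[(2,2) g=4 f=8, (2,3) g=3 f=8, (3,0) g=5 f=6, (3,4) g=1 f=6, (4,1) g=5 f=6, (4,5) g=1 f=6, (5,4) g=1 f=6]; closed=[(3,1), (3,2), (3,3), (4,3), (4,4)]

step 1: expand (3,2) (f=6, h=3) → closed; open now [(2,2) g=4 f=8, (2,3) g=3 f=8, (3,1) g=4 f=6, (3,4) g=1 f=6, (4,5) g=1 f=6, (5,4) g=1 f=6]
step 2: expand (3,1) (f=6, h=2) → closed; open now [(2,2) g=4 f=8, (2,3) g=3 f=8, (3,0) g=5 f=6, (3,4) g=1 f=6, (4,1) g=5 f=6, (4,5) g=1 f=6, (5,4) g=1 f=6]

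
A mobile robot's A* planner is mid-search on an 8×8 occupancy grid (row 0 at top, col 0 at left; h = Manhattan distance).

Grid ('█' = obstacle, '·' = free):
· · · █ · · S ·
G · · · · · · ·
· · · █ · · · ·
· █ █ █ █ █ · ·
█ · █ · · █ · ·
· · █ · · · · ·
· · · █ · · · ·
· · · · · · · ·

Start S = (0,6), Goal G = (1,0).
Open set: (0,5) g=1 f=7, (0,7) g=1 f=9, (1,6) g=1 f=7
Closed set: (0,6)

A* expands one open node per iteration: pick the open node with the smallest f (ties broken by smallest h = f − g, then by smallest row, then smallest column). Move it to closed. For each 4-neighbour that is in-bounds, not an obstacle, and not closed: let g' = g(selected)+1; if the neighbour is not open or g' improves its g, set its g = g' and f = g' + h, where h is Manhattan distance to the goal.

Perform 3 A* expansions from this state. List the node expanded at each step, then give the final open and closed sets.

order=[(0,5) → (0,4) → (1,4)]; open=[(0,7) g=1 f=9, (1,3) g=4 f=7, (1,5) g=2 f=7, (1,6) g=1 f=7, (2,4) g=4 f=9]; closed=[(0,4), (0,5), (0,6), (1,4)]

step 1: expand (0,5) (f=7, h=6) → closed; open now [(0,4) g=2 f=7, (0,7) g=1 f=9, (1,5) g=2 f=7, (1,6) g=1 f=7]
step 2: expand (0,4) (f=7, h=5) → closed; open now [(0,7) g=1 f=9, (1,4) g=3 f=7, (1,5) g=2 f=7, (1,6) g=1 f=7]
step 3: expand (1,4) (f=7, h=4) → closed; open now [(0,7) g=1 f=9, (1,3) g=4 f=7, (1,5) g=2 f=7, (1,6) g=1 f=7, (2,4) g=4 f=9]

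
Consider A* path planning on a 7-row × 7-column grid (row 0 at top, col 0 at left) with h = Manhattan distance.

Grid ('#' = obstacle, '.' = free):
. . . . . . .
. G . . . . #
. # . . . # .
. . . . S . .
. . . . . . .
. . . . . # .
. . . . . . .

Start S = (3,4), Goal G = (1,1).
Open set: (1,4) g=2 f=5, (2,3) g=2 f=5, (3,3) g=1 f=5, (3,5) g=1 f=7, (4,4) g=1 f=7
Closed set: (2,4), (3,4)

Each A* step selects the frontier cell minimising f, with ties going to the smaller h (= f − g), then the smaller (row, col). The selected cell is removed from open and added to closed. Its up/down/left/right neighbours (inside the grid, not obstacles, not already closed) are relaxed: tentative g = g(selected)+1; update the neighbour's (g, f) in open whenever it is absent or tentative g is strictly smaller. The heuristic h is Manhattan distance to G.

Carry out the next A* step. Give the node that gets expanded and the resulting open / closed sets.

expanded=(1,4); open=[(0,4) g=3 f=7, (1,3) g=3 f=5, (1,5) g=3 f=7, (2,3) g=2 f=5, (3,3) g=1 f=5, (3,5) g=1 f=7, (4,4) g=1 f=7]; closed=[(1,4), (2,4), (3,4)]

step 1: expand (1,4) (f=5, h=3) → closed; open now [(0,4) g=3 f=7, (1,3) g=3 f=5, (1,5) g=3 f=7, (2,3) g=2 f=5, (3,3) g=1 f=5, (3,5) g=1 f=7, (4,4) g=1 f=7]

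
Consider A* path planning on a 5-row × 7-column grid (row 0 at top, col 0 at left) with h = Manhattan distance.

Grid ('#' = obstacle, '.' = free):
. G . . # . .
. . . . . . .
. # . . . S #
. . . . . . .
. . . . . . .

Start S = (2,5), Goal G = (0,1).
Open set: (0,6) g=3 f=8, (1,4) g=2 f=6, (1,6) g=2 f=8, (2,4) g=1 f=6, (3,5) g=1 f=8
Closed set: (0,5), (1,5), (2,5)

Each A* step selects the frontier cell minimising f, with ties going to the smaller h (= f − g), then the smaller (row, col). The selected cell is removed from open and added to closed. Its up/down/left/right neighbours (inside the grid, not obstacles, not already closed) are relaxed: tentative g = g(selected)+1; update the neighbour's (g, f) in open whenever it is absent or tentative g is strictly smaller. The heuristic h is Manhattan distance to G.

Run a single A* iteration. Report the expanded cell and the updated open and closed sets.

expanded=(1,4); open=[(0,6) g=3 f=8, (1,3) g=3 f=6, (1,6) g=2 f=8, (2,4) g=1 f=6, (3,5) g=1 f=8]; closed=[(0,5), (1,4), (1,5), (2,5)]

step 1: expand (1,4) (f=6, h=4) → closed; open now [(0,6) g=3 f=8, (1,3) g=3 f=6, (1,6) g=2 f=8, (2,4) g=1 f=6, (3,5) g=1 f=8]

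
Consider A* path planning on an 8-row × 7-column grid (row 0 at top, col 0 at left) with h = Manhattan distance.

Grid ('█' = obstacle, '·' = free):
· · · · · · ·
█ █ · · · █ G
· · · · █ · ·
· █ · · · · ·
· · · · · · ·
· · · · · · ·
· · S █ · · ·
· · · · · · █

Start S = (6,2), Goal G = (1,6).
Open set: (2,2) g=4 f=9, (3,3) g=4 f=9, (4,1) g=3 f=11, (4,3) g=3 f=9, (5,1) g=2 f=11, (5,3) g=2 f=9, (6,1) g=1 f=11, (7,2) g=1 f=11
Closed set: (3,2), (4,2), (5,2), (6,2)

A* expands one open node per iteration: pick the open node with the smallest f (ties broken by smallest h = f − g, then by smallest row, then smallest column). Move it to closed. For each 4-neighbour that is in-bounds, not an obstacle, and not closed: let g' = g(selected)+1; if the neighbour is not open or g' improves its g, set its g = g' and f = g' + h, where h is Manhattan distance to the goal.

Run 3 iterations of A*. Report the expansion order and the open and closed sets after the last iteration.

step 1: expand (2,2) (f=9, h=5) → closed; open now [(1,2) g=5 f=9, (2,1) g=5 f=11, (2,3) g=5 f=9, (3,3) g=4 f=9, (4,1) g=3 f=11, (4,3) g=3 f=9, (5,1) g=2 f=11, (5,3) g=2 f=9, (6,1) g=1 f=11, (7,2) g=1 f=11]
step 2: expand (1,2) (f=9, h=4) → closed; open now [(0,2) g=6 f=11, (1,3) g=6 f=9, (2,1) g=5 f=11, (2,3) g=5 f=9, (3,3) g=4 f=9, (4,1) g=3 f=11, (4,3) g=3 f=9, (5,1) g=2 f=11, (5,3) g=2 f=9, (6,1) g=1 f=11, (7,2) g=1 f=11]
step 3: expand (1,3) (f=9, h=3) → closed; open now [(0,2) g=6 f=11, (0,3) g=7 f=11, (1,4) g=7 f=9, (2,1) g=5 f=11, (2,3) g=5 f=9, (3,3) g=4 f=9, (4,1) g=3 f=11, (4,3) g=3 f=9, (5,1) g=2 f=11, (5,3) g=2 f=9, (6,1) g=1 f=11, (7,2) g=1 f=11]

order=[(2,2) → (1,2) → (1,3)]; open=[(0,2) g=6 f=11, (0,3) g=7 f=11, (1,4) g=7 f=9, (2,1) g=5 f=11, (2,3) g=5 f=9, (3,3) g=4 f=9, (4,1) g=3 f=11, (4,3) g=3 f=9, (5,1) g=2 f=11, (5,3) g=2 f=9, (6,1) g=1 f=11, (7,2) g=1 f=11]; closed=[(1,2), (1,3), (2,2), (3,2), (4,2), (5,2), (6,2)]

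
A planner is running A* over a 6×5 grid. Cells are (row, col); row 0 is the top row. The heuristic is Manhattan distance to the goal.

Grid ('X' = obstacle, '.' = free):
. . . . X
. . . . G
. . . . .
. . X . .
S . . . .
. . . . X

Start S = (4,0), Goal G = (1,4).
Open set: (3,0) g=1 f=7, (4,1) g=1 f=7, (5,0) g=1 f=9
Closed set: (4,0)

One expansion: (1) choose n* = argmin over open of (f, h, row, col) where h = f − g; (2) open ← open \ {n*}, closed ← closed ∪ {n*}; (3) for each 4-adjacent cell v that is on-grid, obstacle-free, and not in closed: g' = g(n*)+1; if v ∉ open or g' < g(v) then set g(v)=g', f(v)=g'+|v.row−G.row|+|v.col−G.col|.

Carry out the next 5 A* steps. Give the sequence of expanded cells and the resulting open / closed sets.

step 1: expand (3,0) (f=7, h=6) → closed; open now [(2,0) g=2 f=7, (3,1) g=2 f=7, (4,1) g=1 f=7, (5,0) g=1 f=9]
step 2: expand (2,0) (f=7, h=5) → closed; open now [(1,0) g=3 f=7, (2,1) g=3 f=7, (3,1) g=2 f=7, (4,1) g=1 f=7, (5,0) g=1 f=9]
step 3: expand (1,0) (f=7, h=4) → closed; open now [(0,0) g=4 f=9, (1,1) g=4 f=7, (2,1) g=3 f=7, (3,1) g=2 f=7, (4,1) g=1 f=7, (5,0) g=1 f=9]
step 4: expand (1,1) (f=7, h=3) → closed; open now [(0,0) g=4 f=9, (0,1) g=5 f=9, (1,2) g=5 f=7, (2,1) g=3 f=7, (3,1) g=2 f=7, (4,1) g=1 f=7, (5,0) g=1 f=9]
step 5: expand (1,2) (f=7, h=2) → closed; open now [(0,0) g=4 f=9, (0,1) g=5 f=9, (0,2) g=6 f=9, (1,3) g=6 f=7, (2,1) g=3 f=7, (2,2) g=6 f=9, (3,1) g=2 f=7, (4,1) g=1 f=7, (5,0) g=1 f=9]

order=[(3,0) → (2,0) → (1,0) → (1,1) → (1,2)]; open=[(0,0) g=4 f=9, (0,1) g=5 f=9, (0,2) g=6 f=9, (1,3) g=6 f=7, (2,1) g=3 f=7, (2,2) g=6 f=9, (3,1) g=2 f=7, (4,1) g=1 f=7, (5,0) g=1 f=9]; closed=[(1,0), (1,1), (1,2), (2,0), (3,0), (4,0)]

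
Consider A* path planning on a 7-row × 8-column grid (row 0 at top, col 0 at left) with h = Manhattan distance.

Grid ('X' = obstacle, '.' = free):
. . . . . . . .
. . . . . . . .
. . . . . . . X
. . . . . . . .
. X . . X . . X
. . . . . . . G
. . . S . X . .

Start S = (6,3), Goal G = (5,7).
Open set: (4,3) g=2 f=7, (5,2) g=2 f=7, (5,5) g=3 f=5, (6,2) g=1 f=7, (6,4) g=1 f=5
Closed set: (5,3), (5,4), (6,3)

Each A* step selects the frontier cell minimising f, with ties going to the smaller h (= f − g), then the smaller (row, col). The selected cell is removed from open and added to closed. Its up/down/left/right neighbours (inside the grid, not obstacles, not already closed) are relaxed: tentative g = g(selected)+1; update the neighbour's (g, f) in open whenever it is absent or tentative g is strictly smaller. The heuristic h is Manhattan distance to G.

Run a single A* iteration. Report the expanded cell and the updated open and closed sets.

step 1: expand (5,5) (f=5, h=2) → closed; open now [(4,3) g=2 f=7, (4,5) g=4 f=7, (5,2) g=2 f=7, (5,6) g=4 f=5, (6,2) g=1 f=7, (6,4) g=1 f=5]

expanded=(5,5); open=[(4,3) g=2 f=7, (4,5) g=4 f=7, (5,2) g=2 f=7, (5,6) g=4 f=5, (6,2) g=1 f=7, (6,4) g=1 f=5]; closed=[(5,3), (5,4), (5,5), (6,3)]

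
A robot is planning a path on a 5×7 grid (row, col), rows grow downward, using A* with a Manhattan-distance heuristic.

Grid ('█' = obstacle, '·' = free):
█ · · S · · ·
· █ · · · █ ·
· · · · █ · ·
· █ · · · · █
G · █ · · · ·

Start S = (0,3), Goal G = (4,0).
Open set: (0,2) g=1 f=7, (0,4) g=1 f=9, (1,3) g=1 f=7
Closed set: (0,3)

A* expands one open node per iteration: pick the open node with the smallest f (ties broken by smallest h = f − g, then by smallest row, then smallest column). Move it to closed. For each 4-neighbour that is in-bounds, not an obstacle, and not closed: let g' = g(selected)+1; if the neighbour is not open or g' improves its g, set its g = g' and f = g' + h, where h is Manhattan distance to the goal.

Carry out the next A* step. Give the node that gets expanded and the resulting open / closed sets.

expanded=(0,2); open=[(0,1) g=2 f=7, (0,4) g=1 f=9, (1,2) g=2 f=7, (1,3) g=1 f=7]; closed=[(0,2), (0,3)]

step 1: expand (0,2) (f=7, h=6) → closed; open now [(0,1) g=2 f=7, (0,4) g=1 f=9, (1,2) g=2 f=7, (1,3) g=1 f=7]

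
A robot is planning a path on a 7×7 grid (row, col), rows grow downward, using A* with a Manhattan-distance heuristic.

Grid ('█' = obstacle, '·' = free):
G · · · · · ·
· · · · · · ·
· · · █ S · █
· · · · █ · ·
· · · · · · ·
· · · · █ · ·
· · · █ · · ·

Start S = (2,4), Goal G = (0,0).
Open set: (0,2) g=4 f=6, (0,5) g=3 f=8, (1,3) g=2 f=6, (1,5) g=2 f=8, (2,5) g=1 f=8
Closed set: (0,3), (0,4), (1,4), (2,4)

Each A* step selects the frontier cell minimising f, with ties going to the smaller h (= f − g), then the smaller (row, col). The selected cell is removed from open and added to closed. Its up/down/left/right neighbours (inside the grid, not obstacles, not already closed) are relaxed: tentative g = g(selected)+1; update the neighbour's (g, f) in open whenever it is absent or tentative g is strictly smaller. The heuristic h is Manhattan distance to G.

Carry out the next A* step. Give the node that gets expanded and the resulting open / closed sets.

step 1: expand (0,2) (f=6, h=2) → closed; open now [(0,1) g=5 f=6, (0,5) g=3 f=8, (1,2) g=5 f=8, (1,3) g=2 f=6, (1,5) g=2 f=8, (2,5) g=1 f=8]

expanded=(0,2); open=[(0,1) g=5 f=6, (0,5) g=3 f=8, (1,2) g=5 f=8, (1,3) g=2 f=6, (1,5) g=2 f=8, (2,5) g=1 f=8]; closed=[(0,2), (0,3), (0,4), (1,4), (2,4)]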